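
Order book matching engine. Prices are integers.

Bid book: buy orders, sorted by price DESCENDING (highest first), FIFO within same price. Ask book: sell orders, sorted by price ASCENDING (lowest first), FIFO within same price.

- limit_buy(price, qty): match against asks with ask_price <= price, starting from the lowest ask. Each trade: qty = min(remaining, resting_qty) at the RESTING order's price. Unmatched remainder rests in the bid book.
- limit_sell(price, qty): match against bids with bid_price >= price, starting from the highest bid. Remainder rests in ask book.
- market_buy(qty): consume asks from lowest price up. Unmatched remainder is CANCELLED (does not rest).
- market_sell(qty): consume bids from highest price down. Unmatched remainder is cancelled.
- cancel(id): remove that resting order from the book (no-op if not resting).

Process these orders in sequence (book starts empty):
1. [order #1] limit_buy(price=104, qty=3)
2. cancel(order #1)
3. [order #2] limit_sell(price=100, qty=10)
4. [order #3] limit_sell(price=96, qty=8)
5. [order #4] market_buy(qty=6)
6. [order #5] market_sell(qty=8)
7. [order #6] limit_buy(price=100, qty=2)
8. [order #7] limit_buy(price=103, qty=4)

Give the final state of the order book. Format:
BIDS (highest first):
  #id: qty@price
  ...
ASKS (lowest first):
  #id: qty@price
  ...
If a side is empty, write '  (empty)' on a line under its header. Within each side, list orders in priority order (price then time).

Answer: BIDS (highest first):
  (empty)
ASKS (lowest first):
  #2: 6@100

Derivation:
After op 1 [order #1] limit_buy(price=104, qty=3): fills=none; bids=[#1:3@104] asks=[-]
After op 2 cancel(order #1): fills=none; bids=[-] asks=[-]
After op 3 [order #2] limit_sell(price=100, qty=10): fills=none; bids=[-] asks=[#2:10@100]
After op 4 [order #3] limit_sell(price=96, qty=8): fills=none; bids=[-] asks=[#3:8@96 #2:10@100]
After op 5 [order #4] market_buy(qty=6): fills=#4x#3:6@96; bids=[-] asks=[#3:2@96 #2:10@100]
After op 6 [order #5] market_sell(qty=8): fills=none; bids=[-] asks=[#3:2@96 #2:10@100]
After op 7 [order #6] limit_buy(price=100, qty=2): fills=#6x#3:2@96; bids=[-] asks=[#2:10@100]
After op 8 [order #7] limit_buy(price=103, qty=4): fills=#7x#2:4@100; bids=[-] asks=[#2:6@100]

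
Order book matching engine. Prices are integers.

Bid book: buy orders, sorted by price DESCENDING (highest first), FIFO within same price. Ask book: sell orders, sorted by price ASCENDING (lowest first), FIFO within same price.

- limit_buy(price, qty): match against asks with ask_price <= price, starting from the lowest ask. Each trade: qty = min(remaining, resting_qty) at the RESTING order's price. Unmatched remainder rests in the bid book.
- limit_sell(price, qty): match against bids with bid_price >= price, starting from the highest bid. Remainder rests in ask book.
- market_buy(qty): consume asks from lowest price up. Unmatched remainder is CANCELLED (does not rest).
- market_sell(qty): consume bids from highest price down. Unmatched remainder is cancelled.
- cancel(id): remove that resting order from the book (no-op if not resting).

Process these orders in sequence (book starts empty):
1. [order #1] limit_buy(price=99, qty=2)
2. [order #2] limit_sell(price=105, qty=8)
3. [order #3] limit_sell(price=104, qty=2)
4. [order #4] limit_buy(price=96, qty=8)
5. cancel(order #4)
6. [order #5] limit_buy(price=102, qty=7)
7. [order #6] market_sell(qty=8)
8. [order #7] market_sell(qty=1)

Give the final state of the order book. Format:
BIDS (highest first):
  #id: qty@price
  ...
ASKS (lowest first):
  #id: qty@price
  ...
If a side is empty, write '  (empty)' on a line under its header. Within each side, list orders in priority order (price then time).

After op 1 [order #1] limit_buy(price=99, qty=2): fills=none; bids=[#1:2@99] asks=[-]
After op 2 [order #2] limit_sell(price=105, qty=8): fills=none; bids=[#1:2@99] asks=[#2:8@105]
After op 3 [order #3] limit_sell(price=104, qty=2): fills=none; bids=[#1:2@99] asks=[#3:2@104 #2:8@105]
After op 4 [order #4] limit_buy(price=96, qty=8): fills=none; bids=[#1:2@99 #4:8@96] asks=[#3:2@104 #2:8@105]
After op 5 cancel(order #4): fills=none; bids=[#1:2@99] asks=[#3:2@104 #2:8@105]
After op 6 [order #5] limit_buy(price=102, qty=7): fills=none; bids=[#5:7@102 #1:2@99] asks=[#3:2@104 #2:8@105]
After op 7 [order #6] market_sell(qty=8): fills=#5x#6:7@102 #1x#6:1@99; bids=[#1:1@99] asks=[#3:2@104 #2:8@105]
After op 8 [order #7] market_sell(qty=1): fills=#1x#7:1@99; bids=[-] asks=[#3:2@104 #2:8@105]

Answer: BIDS (highest first):
  (empty)
ASKS (lowest first):
  #3: 2@104
  #2: 8@105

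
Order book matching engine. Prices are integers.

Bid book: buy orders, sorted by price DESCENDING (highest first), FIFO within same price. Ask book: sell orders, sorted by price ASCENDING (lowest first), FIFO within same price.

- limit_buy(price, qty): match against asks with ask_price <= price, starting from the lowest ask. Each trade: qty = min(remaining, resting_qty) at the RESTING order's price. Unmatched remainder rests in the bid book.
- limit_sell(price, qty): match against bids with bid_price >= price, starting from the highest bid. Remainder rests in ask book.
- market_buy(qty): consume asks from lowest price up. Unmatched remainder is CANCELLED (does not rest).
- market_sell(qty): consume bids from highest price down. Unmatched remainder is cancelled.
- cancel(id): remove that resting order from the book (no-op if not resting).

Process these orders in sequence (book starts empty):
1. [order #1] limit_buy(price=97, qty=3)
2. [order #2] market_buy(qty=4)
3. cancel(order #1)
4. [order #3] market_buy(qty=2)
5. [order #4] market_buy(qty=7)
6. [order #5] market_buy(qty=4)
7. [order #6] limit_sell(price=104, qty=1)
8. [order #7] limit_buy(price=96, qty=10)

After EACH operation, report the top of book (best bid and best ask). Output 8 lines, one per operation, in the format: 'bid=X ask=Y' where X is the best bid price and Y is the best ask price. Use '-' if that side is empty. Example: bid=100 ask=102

Answer: bid=97 ask=-
bid=97 ask=-
bid=- ask=-
bid=- ask=-
bid=- ask=-
bid=- ask=-
bid=- ask=104
bid=96 ask=104

Derivation:
After op 1 [order #1] limit_buy(price=97, qty=3): fills=none; bids=[#1:3@97] asks=[-]
After op 2 [order #2] market_buy(qty=4): fills=none; bids=[#1:3@97] asks=[-]
After op 3 cancel(order #1): fills=none; bids=[-] asks=[-]
After op 4 [order #3] market_buy(qty=2): fills=none; bids=[-] asks=[-]
After op 5 [order #4] market_buy(qty=7): fills=none; bids=[-] asks=[-]
After op 6 [order #5] market_buy(qty=4): fills=none; bids=[-] asks=[-]
After op 7 [order #6] limit_sell(price=104, qty=1): fills=none; bids=[-] asks=[#6:1@104]
After op 8 [order #7] limit_buy(price=96, qty=10): fills=none; bids=[#7:10@96] asks=[#6:1@104]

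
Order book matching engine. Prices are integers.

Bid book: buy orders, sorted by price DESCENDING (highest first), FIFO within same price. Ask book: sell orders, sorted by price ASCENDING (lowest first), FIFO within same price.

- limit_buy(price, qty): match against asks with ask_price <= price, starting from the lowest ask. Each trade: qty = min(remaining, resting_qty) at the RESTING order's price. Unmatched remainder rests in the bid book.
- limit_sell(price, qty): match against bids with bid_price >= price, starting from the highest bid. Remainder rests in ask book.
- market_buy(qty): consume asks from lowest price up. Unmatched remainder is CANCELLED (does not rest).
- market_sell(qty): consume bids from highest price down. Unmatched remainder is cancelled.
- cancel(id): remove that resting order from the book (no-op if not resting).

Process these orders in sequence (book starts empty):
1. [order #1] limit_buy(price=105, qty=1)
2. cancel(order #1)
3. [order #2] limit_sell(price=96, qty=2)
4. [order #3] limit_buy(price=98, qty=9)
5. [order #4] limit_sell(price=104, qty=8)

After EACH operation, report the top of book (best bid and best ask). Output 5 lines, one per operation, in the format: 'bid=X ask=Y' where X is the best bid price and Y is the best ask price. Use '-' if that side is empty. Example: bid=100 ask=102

Answer: bid=105 ask=-
bid=- ask=-
bid=- ask=96
bid=98 ask=-
bid=98 ask=104

Derivation:
After op 1 [order #1] limit_buy(price=105, qty=1): fills=none; bids=[#1:1@105] asks=[-]
After op 2 cancel(order #1): fills=none; bids=[-] asks=[-]
After op 3 [order #2] limit_sell(price=96, qty=2): fills=none; bids=[-] asks=[#2:2@96]
After op 4 [order #3] limit_buy(price=98, qty=9): fills=#3x#2:2@96; bids=[#3:7@98] asks=[-]
After op 5 [order #4] limit_sell(price=104, qty=8): fills=none; bids=[#3:7@98] asks=[#4:8@104]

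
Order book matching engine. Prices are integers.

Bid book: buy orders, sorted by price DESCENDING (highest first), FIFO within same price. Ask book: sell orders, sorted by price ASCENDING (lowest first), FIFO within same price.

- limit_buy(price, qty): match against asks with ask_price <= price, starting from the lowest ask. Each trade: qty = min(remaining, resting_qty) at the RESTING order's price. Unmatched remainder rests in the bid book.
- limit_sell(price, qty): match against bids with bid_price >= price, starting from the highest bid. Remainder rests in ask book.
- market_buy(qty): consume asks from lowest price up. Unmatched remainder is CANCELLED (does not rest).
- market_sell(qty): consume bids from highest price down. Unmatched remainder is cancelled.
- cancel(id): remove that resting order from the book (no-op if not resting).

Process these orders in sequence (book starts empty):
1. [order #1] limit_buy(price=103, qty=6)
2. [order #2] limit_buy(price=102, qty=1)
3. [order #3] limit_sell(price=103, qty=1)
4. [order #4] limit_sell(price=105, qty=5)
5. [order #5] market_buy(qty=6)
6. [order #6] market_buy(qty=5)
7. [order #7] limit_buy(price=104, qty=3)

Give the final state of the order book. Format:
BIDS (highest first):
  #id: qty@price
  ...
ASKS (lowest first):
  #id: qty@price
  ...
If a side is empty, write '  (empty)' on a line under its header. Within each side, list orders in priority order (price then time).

Answer: BIDS (highest first):
  #7: 3@104
  #1: 5@103
  #2: 1@102
ASKS (lowest first):
  (empty)

Derivation:
After op 1 [order #1] limit_buy(price=103, qty=6): fills=none; bids=[#1:6@103] asks=[-]
After op 2 [order #2] limit_buy(price=102, qty=1): fills=none; bids=[#1:6@103 #2:1@102] asks=[-]
After op 3 [order #3] limit_sell(price=103, qty=1): fills=#1x#3:1@103; bids=[#1:5@103 #2:1@102] asks=[-]
After op 4 [order #4] limit_sell(price=105, qty=5): fills=none; bids=[#1:5@103 #2:1@102] asks=[#4:5@105]
After op 5 [order #5] market_buy(qty=6): fills=#5x#4:5@105; bids=[#1:5@103 #2:1@102] asks=[-]
After op 6 [order #6] market_buy(qty=5): fills=none; bids=[#1:5@103 #2:1@102] asks=[-]
After op 7 [order #7] limit_buy(price=104, qty=3): fills=none; bids=[#7:3@104 #1:5@103 #2:1@102] asks=[-]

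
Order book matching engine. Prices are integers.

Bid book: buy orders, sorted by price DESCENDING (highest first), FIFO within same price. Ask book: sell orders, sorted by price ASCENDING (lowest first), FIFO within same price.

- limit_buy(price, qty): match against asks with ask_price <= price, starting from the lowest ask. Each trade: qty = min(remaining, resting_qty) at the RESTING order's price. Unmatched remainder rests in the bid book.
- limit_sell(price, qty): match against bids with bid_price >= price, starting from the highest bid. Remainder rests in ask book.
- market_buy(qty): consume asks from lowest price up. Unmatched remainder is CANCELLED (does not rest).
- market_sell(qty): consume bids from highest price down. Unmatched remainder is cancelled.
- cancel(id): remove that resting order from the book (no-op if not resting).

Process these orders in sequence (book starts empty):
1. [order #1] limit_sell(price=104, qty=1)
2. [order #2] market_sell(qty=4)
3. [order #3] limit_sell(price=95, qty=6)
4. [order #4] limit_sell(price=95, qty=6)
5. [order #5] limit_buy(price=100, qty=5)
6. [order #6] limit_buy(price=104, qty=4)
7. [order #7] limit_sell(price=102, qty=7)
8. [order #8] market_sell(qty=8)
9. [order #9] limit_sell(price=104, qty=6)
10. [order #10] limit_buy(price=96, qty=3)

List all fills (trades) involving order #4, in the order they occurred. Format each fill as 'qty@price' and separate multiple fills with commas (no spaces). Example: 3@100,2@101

Answer: 3@95,3@95

Derivation:
After op 1 [order #1] limit_sell(price=104, qty=1): fills=none; bids=[-] asks=[#1:1@104]
After op 2 [order #2] market_sell(qty=4): fills=none; bids=[-] asks=[#1:1@104]
After op 3 [order #3] limit_sell(price=95, qty=6): fills=none; bids=[-] asks=[#3:6@95 #1:1@104]
After op 4 [order #4] limit_sell(price=95, qty=6): fills=none; bids=[-] asks=[#3:6@95 #4:6@95 #1:1@104]
After op 5 [order #5] limit_buy(price=100, qty=5): fills=#5x#3:5@95; bids=[-] asks=[#3:1@95 #4:6@95 #1:1@104]
After op 6 [order #6] limit_buy(price=104, qty=4): fills=#6x#3:1@95 #6x#4:3@95; bids=[-] asks=[#4:3@95 #1:1@104]
After op 7 [order #7] limit_sell(price=102, qty=7): fills=none; bids=[-] asks=[#4:3@95 #7:7@102 #1:1@104]
After op 8 [order #8] market_sell(qty=8): fills=none; bids=[-] asks=[#4:3@95 #7:7@102 #1:1@104]
After op 9 [order #9] limit_sell(price=104, qty=6): fills=none; bids=[-] asks=[#4:3@95 #7:7@102 #1:1@104 #9:6@104]
After op 10 [order #10] limit_buy(price=96, qty=3): fills=#10x#4:3@95; bids=[-] asks=[#7:7@102 #1:1@104 #9:6@104]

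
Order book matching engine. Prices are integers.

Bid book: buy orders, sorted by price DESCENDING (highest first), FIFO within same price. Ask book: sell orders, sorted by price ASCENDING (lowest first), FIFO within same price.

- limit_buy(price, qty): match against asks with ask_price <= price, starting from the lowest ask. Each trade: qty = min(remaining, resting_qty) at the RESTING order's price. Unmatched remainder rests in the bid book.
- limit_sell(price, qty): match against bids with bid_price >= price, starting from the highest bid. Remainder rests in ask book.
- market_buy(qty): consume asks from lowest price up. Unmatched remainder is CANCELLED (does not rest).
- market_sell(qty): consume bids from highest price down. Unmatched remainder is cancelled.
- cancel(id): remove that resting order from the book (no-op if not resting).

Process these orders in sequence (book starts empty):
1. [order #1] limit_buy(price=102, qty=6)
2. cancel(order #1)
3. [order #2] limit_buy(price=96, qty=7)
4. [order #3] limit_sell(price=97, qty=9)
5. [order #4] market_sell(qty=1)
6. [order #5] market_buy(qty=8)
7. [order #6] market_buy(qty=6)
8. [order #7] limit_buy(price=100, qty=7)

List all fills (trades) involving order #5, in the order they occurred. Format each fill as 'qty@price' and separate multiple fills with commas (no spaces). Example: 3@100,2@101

Answer: 8@97

Derivation:
After op 1 [order #1] limit_buy(price=102, qty=6): fills=none; bids=[#1:6@102] asks=[-]
After op 2 cancel(order #1): fills=none; bids=[-] asks=[-]
After op 3 [order #2] limit_buy(price=96, qty=7): fills=none; bids=[#2:7@96] asks=[-]
After op 4 [order #3] limit_sell(price=97, qty=9): fills=none; bids=[#2:7@96] asks=[#3:9@97]
After op 5 [order #4] market_sell(qty=1): fills=#2x#4:1@96; bids=[#2:6@96] asks=[#3:9@97]
After op 6 [order #5] market_buy(qty=8): fills=#5x#3:8@97; bids=[#2:6@96] asks=[#3:1@97]
After op 7 [order #6] market_buy(qty=6): fills=#6x#3:1@97; bids=[#2:6@96] asks=[-]
After op 8 [order #7] limit_buy(price=100, qty=7): fills=none; bids=[#7:7@100 #2:6@96] asks=[-]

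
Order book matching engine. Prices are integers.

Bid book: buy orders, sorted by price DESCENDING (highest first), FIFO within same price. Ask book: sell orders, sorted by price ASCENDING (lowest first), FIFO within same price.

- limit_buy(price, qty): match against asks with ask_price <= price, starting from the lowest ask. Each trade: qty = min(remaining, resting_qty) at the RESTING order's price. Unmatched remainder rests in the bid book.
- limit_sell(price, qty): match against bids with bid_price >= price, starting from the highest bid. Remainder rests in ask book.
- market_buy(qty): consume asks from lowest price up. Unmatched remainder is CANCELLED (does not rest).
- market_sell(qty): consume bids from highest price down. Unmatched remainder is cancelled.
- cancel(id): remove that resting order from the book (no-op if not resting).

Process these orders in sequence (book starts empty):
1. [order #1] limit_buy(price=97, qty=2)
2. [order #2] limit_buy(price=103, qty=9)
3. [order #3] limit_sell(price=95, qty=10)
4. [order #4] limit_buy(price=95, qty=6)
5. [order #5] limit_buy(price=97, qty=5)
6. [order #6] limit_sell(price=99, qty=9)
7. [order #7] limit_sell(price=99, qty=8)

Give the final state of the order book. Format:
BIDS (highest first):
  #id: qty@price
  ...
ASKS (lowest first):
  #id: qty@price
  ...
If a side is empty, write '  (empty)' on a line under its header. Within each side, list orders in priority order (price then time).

After op 1 [order #1] limit_buy(price=97, qty=2): fills=none; bids=[#1:2@97] asks=[-]
After op 2 [order #2] limit_buy(price=103, qty=9): fills=none; bids=[#2:9@103 #1:2@97] asks=[-]
After op 3 [order #3] limit_sell(price=95, qty=10): fills=#2x#3:9@103 #1x#3:1@97; bids=[#1:1@97] asks=[-]
After op 4 [order #4] limit_buy(price=95, qty=6): fills=none; bids=[#1:1@97 #4:6@95] asks=[-]
After op 5 [order #5] limit_buy(price=97, qty=5): fills=none; bids=[#1:1@97 #5:5@97 #4:6@95] asks=[-]
After op 6 [order #6] limit_sell(price=99, qty=9): fills=none; bids=[#1:1@97 #5:5@97 #4:6@95] asks=[#6:9@99]
After op 7 [order #7] limit_sell(price=99, qty=8): fills=none; bids=[#1:1@97 #5:5@97 #4:6@95] asks=[#6:9@99 #7:8@99]

Answer: BIDS (highest first):
  #1: 1@97
  #5: 5@97
  #4: 6@95
ASKS (lowest first):
  #6: 9@99
  #7: 8@99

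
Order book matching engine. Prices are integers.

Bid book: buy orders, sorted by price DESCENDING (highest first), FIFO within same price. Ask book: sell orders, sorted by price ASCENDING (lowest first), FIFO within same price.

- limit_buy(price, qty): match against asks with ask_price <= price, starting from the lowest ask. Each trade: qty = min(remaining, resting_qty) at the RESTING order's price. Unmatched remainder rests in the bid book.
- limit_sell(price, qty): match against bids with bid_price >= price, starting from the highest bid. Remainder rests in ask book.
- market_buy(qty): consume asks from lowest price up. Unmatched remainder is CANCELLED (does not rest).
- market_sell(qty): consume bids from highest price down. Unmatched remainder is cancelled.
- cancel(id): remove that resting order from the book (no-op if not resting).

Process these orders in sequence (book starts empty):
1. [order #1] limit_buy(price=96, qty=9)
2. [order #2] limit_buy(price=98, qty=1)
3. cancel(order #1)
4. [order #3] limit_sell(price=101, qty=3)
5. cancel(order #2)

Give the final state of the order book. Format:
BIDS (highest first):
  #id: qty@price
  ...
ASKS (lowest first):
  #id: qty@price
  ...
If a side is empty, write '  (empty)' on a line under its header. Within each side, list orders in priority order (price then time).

After op 1 [order #1] limit_buy(price=96, qty=9): fills=none; bids=[#1:9@96] asks=[-]
After op 2 [order #2] limit_buy(price=98, qty=1): fills=none; bids=[#2:1@98 #1:9@96] asks=[-]
After op 3 cancel(order #1): fills=none; bids=[#2:1@98] asks=[-]
After op 4 [order #3] limit_sell(price=101, qty=3): fills=none; bids=[#2:1@98] asks=[#3:3@101]
After op 5 cancel(order #2): fills=none; bids=[-] asks=[#3:3@101]

Answer: BIDS (highest first):
  (empty)
ASKS (lowest first):
  #3: 3@101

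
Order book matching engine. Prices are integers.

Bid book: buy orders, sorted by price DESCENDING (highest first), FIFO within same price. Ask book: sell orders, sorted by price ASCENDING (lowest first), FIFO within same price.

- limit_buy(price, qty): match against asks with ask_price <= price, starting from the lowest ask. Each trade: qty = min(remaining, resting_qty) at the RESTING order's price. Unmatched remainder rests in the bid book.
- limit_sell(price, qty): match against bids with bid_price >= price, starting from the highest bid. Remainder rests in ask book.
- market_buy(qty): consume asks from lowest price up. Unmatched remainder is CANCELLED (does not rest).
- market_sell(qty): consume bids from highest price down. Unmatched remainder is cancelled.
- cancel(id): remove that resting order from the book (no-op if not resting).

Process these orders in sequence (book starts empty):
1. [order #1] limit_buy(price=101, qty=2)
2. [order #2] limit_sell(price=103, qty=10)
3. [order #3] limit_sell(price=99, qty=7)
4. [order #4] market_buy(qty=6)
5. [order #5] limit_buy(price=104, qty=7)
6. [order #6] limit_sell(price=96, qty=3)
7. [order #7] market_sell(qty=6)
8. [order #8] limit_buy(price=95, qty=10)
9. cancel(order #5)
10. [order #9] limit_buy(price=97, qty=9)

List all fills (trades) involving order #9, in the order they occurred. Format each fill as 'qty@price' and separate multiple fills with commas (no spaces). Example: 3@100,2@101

After op 1 [order #1] limit_buy(price=101, qty=2): fills=none; bids=[#1:2@101] asks=[-]
After op 2 [order #2] limit_sell(price=103, qty=10): fills=none; bids=[#1:2@101] asks=[#2:10@103]
After op 3 [order #3] limit_sell(price=99, qty=7): fills=#1x#3:2@101; bids=[-] asks=[#3:5@99 #2:10@103]
After op 4 [order #4] market_buy(qty=6): fills=#4x#3:5@99 #4x#2:1@103; bids=[-] asks=[#2:9@103]
After op 5 [order #5] limit_buy(price=104, qty=7): fills=#5x#2:7@103; bids=[-] asks=[#2:2@103]
After op 6 [order #6] limit_sell(price=96, qty=3): fills=none; bids=[-] asks=[#6:3@96 #2:2@103]
After op 7 [order #7] market_sell(qty=6): fills=none; bids=[-] asks=[#6:3@96 #2:2@103]
After op 8 [order #8] limit_buy(price=95, qty=10): fills=none; bids=[#8:10@95] asks=[#6:3@96 #2:2@103]
After op 9 cancel(order #5): fills=none; bids=[#8:10@95] asks=[#6:3@96 #2:2@103]
After op 10 [order #9] limit_buy(price=97, qty=9): fills=#9x#6:3@96; bids=[#9:6@97 #8:10@95] asks=[#2:2@103]

Answer: 3@96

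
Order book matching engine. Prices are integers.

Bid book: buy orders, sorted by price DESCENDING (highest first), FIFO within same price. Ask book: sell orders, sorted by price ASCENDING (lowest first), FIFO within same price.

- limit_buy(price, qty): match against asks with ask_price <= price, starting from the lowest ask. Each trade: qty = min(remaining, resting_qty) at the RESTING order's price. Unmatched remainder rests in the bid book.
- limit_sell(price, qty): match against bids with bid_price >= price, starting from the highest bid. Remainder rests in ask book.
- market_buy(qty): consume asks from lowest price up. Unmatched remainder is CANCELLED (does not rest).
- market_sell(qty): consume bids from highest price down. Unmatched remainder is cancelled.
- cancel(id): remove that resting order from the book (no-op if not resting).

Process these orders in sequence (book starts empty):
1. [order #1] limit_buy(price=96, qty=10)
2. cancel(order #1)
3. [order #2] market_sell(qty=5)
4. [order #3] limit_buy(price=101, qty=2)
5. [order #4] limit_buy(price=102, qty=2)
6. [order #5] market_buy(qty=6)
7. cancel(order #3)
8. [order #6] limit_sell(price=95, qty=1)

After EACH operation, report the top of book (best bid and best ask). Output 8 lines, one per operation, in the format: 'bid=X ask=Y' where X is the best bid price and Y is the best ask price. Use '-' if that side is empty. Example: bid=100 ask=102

Answer: bid=96 ask=-
bid=- ask=-
bid=- ask=-
bid=101 ask=-
bid=102 ask=-
bid=102 ask=-
bid=102 ask=-
bid=102 ask=-

Derivation:
After op 1 [order #1] limit_buy(price=96, qty=10): fills=none; bids=[#1:10@96] asks=[-]
After op 2 cancel(order #1): fills=none; bids=[-] asks=[-]
After op 3 [order #2] market_sell(qty=5): fills=none; bids=[-] asks=[-]
After op 4 [order #3] limit_buy(price=101, qty=2): fills=none; bids=[#3:2@101] asks=[-]
After op 5 [order #4] limit_buy(price=102, qty=2): fills=none; bids=[#4:2@102 #3:2@101] asks=[-]
After op 6 [order #5] market_buy(qty=6): fills=none; bids=[#4:2@102 #3:2@101] asks=[-]
After op 7 cancel(order #3): fills=none; bids=[#4:2@102] asks=[-]
After op 8 [order #6] limit_sell(price=95, qty=1): fills=#4x#6:1@102; bids=[#4:1@102] asks=[-]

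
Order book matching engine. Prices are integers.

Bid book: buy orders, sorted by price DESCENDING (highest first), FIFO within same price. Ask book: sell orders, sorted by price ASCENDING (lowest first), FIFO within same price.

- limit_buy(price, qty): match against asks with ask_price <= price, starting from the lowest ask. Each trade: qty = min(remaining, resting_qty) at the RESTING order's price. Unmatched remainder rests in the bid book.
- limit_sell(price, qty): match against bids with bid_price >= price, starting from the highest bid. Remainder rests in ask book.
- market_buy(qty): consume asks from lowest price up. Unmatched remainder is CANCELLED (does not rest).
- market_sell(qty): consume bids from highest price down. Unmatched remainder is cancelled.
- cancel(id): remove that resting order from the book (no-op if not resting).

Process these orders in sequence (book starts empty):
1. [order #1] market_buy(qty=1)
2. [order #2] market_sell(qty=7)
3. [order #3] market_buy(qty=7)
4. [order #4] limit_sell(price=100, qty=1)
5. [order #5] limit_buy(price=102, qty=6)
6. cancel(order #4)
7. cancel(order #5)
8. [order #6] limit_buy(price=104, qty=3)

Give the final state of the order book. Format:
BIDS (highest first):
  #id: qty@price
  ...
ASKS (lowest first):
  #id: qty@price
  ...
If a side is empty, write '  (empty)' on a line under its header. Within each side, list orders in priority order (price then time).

Answer: BIDS (highest first):
  #6: 3@104
ASKS (lowest first):
  (empty)

Derivation:
After op 1 [order #1] market_buy(qty=1): fills=none; bids=[-] asks=[-]
After op 2 [order #2] market_sell(qty=7): fills=none; bids=[-] asks=[-]
After op 3 [order #3] market_buy(qty=7): fills=none; bids=[-] asks=[-]
After op 4 [order #4] limit_sell(price=100, qty=1): fills=none; bids=[-] asks=[#4:1@100]
After op 5 [order #5] limit_buy(price=102, qty=6): fills=#5x#4:1@100; bids=[#5:5@102] asks=[-]
After op 6 cancel(order #4): fills=none; bids=[#5:5@102] asks=[-]
After op 7 cancel(order #5): fills=none; bids=[-] asks=[-]
After op 8 [order #6] limit_buy(price=104, qty=3): fills=none; bids=[#6:3@104] asks=[-]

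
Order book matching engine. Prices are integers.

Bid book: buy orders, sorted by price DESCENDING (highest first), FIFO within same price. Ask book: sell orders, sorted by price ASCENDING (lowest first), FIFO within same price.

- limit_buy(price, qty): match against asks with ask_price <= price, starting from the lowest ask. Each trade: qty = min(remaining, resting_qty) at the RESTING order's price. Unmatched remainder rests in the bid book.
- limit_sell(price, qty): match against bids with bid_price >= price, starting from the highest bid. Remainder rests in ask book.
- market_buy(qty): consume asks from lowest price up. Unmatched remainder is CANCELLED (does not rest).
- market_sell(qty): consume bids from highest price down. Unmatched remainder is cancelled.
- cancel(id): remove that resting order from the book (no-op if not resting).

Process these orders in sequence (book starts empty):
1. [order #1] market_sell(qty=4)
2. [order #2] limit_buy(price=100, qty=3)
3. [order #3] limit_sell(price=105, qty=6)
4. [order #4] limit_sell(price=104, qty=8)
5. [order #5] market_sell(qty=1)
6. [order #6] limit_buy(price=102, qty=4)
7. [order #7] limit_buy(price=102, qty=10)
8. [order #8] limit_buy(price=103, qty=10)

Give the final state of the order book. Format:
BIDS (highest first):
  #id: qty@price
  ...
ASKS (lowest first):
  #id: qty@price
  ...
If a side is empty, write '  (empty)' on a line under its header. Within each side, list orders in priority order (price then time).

Answer: BIDS (highest first):
  #8: 10@103
  #6: 4@102
  #7: 10@102
  #2: 2@100
ASKS (lowest first):
  #4: 8@104
  #3: 6@105

Derivation:
After op 1 [order #1] market_sell(qty=4): fills=none; bids=[-] asks=[-]
After op 2 [order #2] limit_buy(price=100, qty=3): fills=none; bids=[#2:3@100] asks=[-]
After op 3 [order #3] limit_sell(price=105, qty=6): fills=none; bids=[#2:3@100] asks=[#3:6@105]
After op 4 [order #4] limit_sell(price=104, qty=8): fills=none; bids=[#2:3@100] asks=[#4:8@104 #3:6@105]
After op 5 [order #5] market_sell(qty=1): fills=#2x#5:1@100; bids=[#2:2@100] asks=[#4:8@104 #3:6@105]
After op 6 [order #6] limit_buy(price=102, qty=4): fills=none; bids=[#6:4@102 #2:2@100] asks=[#4:8@104 #3:6@105]
After op 7 [order #7] limit_buy(price=102, qty=10): fills=none; bids=[#6:4@102 #7:10@102 #2:2@100] asks=[#4:8@104 #3:6@105]
After op 8 [order #8] limit_buy(price=103, qty=10): fills=none; bids=[#8:10@103 #6:4@102 #7:10@102 #2:2@100] asks=[#4:8@104 #3:6@105]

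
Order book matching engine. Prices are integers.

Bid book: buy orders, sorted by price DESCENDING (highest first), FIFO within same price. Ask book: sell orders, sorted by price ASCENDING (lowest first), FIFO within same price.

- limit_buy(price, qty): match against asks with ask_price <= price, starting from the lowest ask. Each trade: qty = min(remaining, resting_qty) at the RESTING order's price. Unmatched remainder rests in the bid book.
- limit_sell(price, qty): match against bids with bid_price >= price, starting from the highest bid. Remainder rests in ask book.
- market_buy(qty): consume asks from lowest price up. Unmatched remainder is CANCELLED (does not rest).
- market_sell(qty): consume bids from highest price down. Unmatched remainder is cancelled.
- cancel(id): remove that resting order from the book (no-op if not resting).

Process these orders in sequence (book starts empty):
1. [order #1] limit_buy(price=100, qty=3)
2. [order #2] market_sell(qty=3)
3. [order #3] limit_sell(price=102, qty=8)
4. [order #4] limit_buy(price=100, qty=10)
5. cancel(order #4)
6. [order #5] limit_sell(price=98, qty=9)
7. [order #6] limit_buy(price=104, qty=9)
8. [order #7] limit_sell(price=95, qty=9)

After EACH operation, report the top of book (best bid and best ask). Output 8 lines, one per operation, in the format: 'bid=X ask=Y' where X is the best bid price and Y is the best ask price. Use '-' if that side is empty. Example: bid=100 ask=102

Answer: bid=100 ask=-
bid=- ask=-
bid=- ask=102
bid=100 ask=102
bid=- ask=102
bid=- ask=98
bid=- ask=102
bid=- ask=95

Derivation:
After op 1 [order #1] limit_buy(price=100, qty=3): fills=none; bids=[#1:3@100] asks=[-]
After op 2 [order #2] market_sell(qty=3): fills=#1x#2:3@100; bids=[-] asks=[-]
After op 3 [order #3] limit_sell(price=102, qty=8): fills=none; bids=[-] asks=[#3:8@102]
After op 4 [order #4] limit_buy(price=100, qty=10): fills=none; bids=[#4:10@100] asks=[#3:8@102]
After op 5 cancel(order #4): fills=none; bids=[-] asks=[#3:8@102]
After op 6 [order #5] limit_sell(price=98, qty=9): fills=none; bids=[-] asks=[#5:9@98 #3:8@102]
After op 7 [order #6] limit_buy(price=104, qty=9): fills=#6x#5:9@98; bids=[-] asks=[#3:8@102]
After op 8 [order #7] limit_sell(price=95, qty=9): fills=none; bids=[-] asks=[#7:9@95 #3:8@102]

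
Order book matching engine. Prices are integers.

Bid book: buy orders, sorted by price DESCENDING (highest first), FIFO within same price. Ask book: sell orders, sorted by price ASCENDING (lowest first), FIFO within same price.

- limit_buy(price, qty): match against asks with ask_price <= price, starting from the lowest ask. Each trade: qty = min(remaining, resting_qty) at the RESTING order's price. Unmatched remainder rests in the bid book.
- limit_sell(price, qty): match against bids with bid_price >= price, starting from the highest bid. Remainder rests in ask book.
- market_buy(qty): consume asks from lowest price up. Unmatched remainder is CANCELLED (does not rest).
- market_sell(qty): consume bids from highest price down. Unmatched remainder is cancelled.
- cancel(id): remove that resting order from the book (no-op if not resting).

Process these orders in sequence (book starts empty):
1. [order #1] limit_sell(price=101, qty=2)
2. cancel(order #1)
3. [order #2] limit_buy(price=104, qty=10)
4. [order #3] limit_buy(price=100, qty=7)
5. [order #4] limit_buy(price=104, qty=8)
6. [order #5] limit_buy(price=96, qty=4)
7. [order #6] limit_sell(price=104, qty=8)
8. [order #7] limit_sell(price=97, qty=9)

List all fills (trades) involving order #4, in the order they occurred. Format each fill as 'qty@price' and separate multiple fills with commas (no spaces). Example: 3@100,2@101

After op 1 [order #1] limit_sell(price=101, qty=2): fills=none; bids=[-] asks=[#1:2@101]
After op 2 cancel(order #1): fills=none; bids=[-] asks=[-]
After op 3 [order #2] limit_buy(price=104, qty=10): fills=none; bids=[#2:10@104] asks=[-]
After op 4 [order #3] limit_buy(price=100, qty=7): fills=none; bids=[#2:10@104 #3:7@100] asks=[-]
After op 5 [order #4] limit_buy(price=104, qty=8): fills=none; bids=[#2:10@104 #4:8@104 #3:7@100] asks=[-]
After op 6 [order #5] limit_buy(price=96, qty=4): fills=none; bids=[#2:10@104 #4:8@104 #3:7@100 #5:4@96] asks=[-]
After op 7 [order #6] limit_sell(price=104, qty=8): fills=#2x#6:8@104; bids=[#2:2@104 #4:8@104 #3:7@100 #5:4@96] asks=[-]
After op 8 [order #7] limit_sell(price=97, qty=9): fills=#2x#7:2@104 #4x#7:7@104; bids=[#4:1@104 #3:7@100 #5:4@96] asks=[-]

Answer: 7@104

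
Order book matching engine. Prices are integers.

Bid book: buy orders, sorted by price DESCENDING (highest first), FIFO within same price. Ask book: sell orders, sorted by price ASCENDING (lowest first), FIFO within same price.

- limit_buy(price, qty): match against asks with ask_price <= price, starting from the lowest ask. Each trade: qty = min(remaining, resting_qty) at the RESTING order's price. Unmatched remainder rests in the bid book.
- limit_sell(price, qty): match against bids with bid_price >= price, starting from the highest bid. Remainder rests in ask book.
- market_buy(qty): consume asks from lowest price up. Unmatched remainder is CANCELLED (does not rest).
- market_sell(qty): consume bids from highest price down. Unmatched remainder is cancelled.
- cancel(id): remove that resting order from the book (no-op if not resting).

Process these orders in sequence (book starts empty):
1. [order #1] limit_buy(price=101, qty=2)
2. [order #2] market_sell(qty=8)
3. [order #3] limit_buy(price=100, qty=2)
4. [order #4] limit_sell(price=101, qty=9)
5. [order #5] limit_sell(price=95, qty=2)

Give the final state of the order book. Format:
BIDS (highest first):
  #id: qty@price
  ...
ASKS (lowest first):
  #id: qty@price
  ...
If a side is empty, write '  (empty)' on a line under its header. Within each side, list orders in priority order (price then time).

After op 1 [order #1] limit_buy(price=101, qty=2): fills=none; bids=[#1:2@101] asks=[-]
After op 2 [order #2] market_sell(qty=8): fills=#1x#2:2@101; bids=[-] asks=[-]
After op 3 [order #3] limit_buy(price=100, qty=2): fills=none; bids=[#3:2@100] asks=[-]
After op 4 [order #4] limit_sell(price=101, qty=9): fills=none; bids=[#3:2@100] asks=[#4:9@101]
After op 5 [order #5] limit_sell(price=95, qty=2): fills=#3x#5:2@100; bids=[-] asks=[#4:9@101]

Answer: BIDS (highest first):
  (empty)
ASKS (lowest first):
  #4: 9@101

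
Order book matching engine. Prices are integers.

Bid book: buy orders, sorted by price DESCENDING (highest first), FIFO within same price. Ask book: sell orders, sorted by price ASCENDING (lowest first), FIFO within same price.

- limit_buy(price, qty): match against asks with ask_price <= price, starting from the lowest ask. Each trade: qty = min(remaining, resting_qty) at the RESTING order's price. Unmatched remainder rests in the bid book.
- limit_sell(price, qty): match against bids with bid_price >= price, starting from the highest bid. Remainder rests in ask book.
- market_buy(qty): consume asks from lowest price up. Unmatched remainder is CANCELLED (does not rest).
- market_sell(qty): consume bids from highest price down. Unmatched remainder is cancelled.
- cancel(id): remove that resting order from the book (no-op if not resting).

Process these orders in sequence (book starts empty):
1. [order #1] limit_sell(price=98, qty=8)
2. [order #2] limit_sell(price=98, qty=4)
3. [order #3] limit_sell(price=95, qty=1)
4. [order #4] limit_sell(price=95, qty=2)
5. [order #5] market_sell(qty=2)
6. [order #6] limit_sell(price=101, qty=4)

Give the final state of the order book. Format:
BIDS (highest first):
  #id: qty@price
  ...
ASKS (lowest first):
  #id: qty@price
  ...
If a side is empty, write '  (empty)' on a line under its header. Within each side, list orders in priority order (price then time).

Answer: BIDS (highest first):
  (empty)
ASKS (lowest first):
  #3: 1@95
  #4: 2@95
  #1: 8@98
  #2: 4@98
  #6: 4@101

Derivation:
After op 1 [order #1] limit_sell(price=98, qty=8): fills=none; bids=[-] asks=[#1:8@98]
After op 2 [order #2] limit_sell(price=98, qty=4): fills=none; bids=[-] asks=[#1:8@98 #2:4@98]
After op 3 [order #3] limit_sell(price=95, qty=1): fills=none; bids=[-] asks=[#3:1@95 #1:8@98 #2:4@98]
After op 4 [order #4] limit_sell(price=95, qty=2): fills=none; bids=[-] asks=[#3:1@95 #4:2@95 #1:8@98 #2:4@98]
After op 5 [order #5] market_sell(qty=2): fills=none; bids=[-] asks=[#3:1@95 #4:2@95 #1:8@98 #2:4@98]
After op 6 [order #6] limit_sell(price=101, qty=4): fills=none; bids=[-] asks=[#3:1@95 #4:2@95 #1:8@98 #2:4@98 #6:4@101]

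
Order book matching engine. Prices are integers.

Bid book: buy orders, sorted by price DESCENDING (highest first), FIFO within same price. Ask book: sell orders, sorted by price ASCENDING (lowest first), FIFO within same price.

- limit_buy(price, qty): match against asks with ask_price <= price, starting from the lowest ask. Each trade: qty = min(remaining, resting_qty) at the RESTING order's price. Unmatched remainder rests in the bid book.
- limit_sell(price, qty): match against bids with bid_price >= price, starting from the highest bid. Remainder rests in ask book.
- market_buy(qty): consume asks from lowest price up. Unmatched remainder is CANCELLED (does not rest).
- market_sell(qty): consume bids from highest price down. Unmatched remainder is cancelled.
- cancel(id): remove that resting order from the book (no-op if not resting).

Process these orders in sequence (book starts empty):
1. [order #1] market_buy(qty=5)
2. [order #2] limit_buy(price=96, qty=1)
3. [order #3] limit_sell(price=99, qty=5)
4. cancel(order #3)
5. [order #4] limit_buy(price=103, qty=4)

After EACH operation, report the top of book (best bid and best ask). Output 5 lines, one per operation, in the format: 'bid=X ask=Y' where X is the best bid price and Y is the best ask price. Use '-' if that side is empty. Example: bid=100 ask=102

Answer: bid=- ask=-
bid=96 ask=-
bid=96 ask=99
bid=96 ask=-
bid=103 ask=-

Derivation:
After op 1 [order #1] market_buy(qty=5): fills=none; bids=[-] asks=[-]
After op 2 [order #2] limit_buy(price=96, qty=1): fills=none; bids=[#2:1@96] asks=[-]
After op 3 [order #3] limit_sell(price=99, qty=5): fills=none; bids=[#2:1@96] asks=[#3:5@99]
After op 4 cancel(order #3): fills=none; bids=[#2:1@96] asks=[-]
After op 5 [order #4] limit_buy(price=103, qty=4): fills=none; bids=[#4:4@103 #2:1@96] asks=[-]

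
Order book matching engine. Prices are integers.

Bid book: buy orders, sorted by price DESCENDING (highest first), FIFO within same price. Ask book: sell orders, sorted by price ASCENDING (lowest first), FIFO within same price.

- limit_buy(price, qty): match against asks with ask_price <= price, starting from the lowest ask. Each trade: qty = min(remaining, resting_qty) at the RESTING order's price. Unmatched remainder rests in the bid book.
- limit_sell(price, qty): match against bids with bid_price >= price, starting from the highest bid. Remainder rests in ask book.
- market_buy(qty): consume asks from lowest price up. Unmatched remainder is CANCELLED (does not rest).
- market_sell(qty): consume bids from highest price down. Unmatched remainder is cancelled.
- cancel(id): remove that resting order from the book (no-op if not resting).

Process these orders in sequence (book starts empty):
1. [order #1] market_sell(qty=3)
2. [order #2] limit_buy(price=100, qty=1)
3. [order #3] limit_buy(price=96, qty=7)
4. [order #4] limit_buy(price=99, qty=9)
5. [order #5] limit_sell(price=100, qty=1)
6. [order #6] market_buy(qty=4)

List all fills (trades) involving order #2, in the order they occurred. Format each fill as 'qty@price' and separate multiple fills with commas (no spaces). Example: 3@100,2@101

After op 1 [order #1] market_sell(qty=3): fills=none; bids=[-] asks=[-]
After op 2 [order #2] limit_buy(price=100, qty=1): fills=none; bids=[#2:1@100] asks=[-]
After op 3 [order #3] limit_buy(price=96, qty=7): fills=none; bids=[#2:1@100 #3:7@96] asks=[-]
After op 4 [order #4] limit_buy(price=99, qty=9): fills=none; bids=[#2:1@100 #4:9@99 #3:7@96] asks=[-]
After op 5 [order #5] limit_sell(price=100, qty=1): fills=#2x#5:1@100; bids=[#4:9@99 #3:7@96] asks=[-]
After op 6 [order #6] market_buy(qty=4): fills=none; bids=[#4:9@99 #3:7@96] asks=[-]

Answer: 1@100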